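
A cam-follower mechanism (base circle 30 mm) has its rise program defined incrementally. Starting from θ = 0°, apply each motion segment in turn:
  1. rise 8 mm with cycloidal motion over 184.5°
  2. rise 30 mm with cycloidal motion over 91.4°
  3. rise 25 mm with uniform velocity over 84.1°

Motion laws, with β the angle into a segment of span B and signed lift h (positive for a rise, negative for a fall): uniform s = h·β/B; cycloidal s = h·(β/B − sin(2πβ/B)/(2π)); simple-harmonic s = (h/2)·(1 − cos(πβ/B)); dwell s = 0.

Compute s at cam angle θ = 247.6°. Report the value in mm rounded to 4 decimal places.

seg 1 [0°–184.5°] cycloidal, h=8: full span → s += 8 → s = 8.0000
seg 2 [184.5°–275.9°] cycloidal, h=30: θ=247.6° here. β=63.1, B=91.4. 30·(0.6904 − sin(2π·0.6904)/(2π)) = 25.1546 → s = 33.1546

33.1546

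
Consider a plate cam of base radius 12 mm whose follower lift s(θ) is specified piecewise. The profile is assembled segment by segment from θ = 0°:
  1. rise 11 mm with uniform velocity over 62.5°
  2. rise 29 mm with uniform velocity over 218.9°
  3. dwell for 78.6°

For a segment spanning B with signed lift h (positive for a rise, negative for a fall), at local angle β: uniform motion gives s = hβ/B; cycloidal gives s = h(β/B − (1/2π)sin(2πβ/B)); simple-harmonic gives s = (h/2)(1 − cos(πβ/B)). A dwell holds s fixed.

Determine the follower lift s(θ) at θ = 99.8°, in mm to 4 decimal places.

seg 1 [0°–62.5°] uniform, h=11: full span → s += 11 → s = 11.0000
seg 2 [62.5°–281.4°] uniform, h=29: θ=99.8° here. β=37.3, B=218.9. 29·37.3/218.9 = 4.9415 → s = 15.9415

15.9415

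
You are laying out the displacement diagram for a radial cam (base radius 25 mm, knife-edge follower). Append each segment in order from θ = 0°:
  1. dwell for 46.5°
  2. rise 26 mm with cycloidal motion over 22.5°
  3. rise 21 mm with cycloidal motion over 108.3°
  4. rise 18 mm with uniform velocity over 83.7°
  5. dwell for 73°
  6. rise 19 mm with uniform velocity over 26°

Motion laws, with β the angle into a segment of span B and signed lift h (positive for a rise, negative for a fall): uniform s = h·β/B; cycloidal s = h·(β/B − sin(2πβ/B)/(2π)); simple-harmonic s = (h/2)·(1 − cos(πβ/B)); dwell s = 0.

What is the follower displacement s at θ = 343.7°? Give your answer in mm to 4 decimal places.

seg 1 [0°–46.5°] dwell: s stays 0.0000
seg 2 [46.5°–69°] cycloidal, h=26: full span → s += 26 → s = 26.0000
seg 3 [69°–177.3°] cycloidal, h=21: full span → s += 21 → s = 47.0000
seg 4 [177.3°–261°] uniform, h=18: full span → s += 18 → s = 65.0000
seg 5 [261°–334°] dwell: s stays 65.0000
seg 6 [334°–360°] uniform, h=19: θ=343.7° here. β=9.7, B=26. 19·9.7/26 = 7.0885 → s = 72.0885

72.0885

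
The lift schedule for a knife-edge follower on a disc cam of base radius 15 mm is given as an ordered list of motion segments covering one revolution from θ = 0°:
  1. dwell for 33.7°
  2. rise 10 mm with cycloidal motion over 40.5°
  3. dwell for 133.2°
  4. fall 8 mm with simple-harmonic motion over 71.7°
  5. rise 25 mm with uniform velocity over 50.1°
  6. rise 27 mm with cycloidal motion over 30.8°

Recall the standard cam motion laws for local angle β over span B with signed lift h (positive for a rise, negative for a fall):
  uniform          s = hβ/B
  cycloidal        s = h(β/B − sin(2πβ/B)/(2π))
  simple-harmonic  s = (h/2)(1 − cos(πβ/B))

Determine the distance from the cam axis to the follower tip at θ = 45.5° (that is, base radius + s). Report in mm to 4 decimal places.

seg 1 [0°–33.7°] dwell: s stays 0.0000
seg 2 [33.7°–74.2°] cycloidal, h=10: θ=45.5° here. β=11.8, B=40.5. 10·(0.2914 − sin(2π·0.2914)/(2π)) = 1.3755 → s = 1.3755
radial distance = base radius + s = 15 + 1.3755 = 16.3755

16.3755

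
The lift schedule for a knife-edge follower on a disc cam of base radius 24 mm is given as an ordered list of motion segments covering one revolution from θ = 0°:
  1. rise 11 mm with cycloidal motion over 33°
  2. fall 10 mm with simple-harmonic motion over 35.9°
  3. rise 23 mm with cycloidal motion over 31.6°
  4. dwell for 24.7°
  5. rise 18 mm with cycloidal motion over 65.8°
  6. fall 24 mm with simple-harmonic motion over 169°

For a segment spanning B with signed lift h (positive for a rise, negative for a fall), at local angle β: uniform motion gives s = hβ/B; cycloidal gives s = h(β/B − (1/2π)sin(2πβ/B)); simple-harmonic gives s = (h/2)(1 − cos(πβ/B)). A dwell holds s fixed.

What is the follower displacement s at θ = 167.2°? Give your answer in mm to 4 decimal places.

seg 1 [0°–33°] cycloidal, h=11: full span → s += 11 → s = 11.0000
seg 2 [33°–68.9°] simple-harmonic, h=-10: full span → s += -10 → s = 1.0000
seg 3 [68.9°–100.5°] cycloidal, h=23: full span → s += 23 → s = 24.0000
seg 4 [100.5°–125.2°] dwell: s stays 24.0000
seg 5 [125.2°–191°] cycloidal, h=18: θ=167.2° here. β=42, B=65.8. 18·(0.6383 − sin(2π·0.6383)/(2π)) = 13.6771 → s = 37.6771

37.6771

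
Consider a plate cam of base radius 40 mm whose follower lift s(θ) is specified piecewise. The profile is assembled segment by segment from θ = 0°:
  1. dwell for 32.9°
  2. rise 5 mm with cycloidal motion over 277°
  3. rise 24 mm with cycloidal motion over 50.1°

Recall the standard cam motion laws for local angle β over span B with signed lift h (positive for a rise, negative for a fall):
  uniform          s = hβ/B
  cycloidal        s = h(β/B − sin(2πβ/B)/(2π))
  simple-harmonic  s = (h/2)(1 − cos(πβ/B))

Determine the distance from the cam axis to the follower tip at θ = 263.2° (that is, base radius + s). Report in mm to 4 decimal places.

seg 1 [0°–32.9°] dwell: s stays 0.0000
seg 2 [32.9°–309.9°] cycloidal, h=5: θ=263.2° here. β=230.3, B=277. 5·(0.8314 − sin(2π·0.8314)/(2π)) = 4.8510 → s = 4.8510
radial distance = base radius + s = 40 + 4.8510 = 44.8510

44.8510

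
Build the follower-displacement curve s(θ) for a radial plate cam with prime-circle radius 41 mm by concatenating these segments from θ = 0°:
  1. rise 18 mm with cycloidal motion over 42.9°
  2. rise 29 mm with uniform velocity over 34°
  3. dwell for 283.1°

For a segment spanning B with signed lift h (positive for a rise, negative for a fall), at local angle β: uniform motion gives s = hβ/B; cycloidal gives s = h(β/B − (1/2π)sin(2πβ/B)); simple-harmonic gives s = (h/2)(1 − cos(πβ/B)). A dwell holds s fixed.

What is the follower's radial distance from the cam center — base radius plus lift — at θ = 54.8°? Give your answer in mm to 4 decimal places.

seg 1 [0°–42.9°] cycloidal, h=18: full span → s += 18 → s = 18.0000
seg 2 [42.9°–76.9°] uniform, h=29: θ=54.8° here. β=11.9, B=34. 29·11.9/34 = 10.1500 → s = 28.1500
radial distance = base radius + s = 41 + 28.1500 = 69.1500

69.1500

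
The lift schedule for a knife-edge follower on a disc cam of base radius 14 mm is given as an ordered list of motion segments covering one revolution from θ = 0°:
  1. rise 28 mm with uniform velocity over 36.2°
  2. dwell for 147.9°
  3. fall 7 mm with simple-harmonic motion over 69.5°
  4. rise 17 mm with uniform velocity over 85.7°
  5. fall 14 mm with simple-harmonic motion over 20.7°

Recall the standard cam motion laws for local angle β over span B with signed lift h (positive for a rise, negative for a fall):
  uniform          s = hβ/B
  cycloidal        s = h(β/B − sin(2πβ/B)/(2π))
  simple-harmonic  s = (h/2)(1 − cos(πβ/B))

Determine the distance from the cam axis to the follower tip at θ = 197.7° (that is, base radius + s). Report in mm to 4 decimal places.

seg 1 [0°–36.2°] uniform, h=28: full span → s += 28 → s = 28.0000
seg 2 [36.2°–184.1°] dwell: s stays 28.0000
seg 3 [184.1°–253.6°] simple-harmonic, h=-7: θ=197.7° here. β=13.6, B=69.5. -7/2·(1 − cos(π·0.1957)) = -0.6408 → s = 27.3592
radial distance = base radius + s = 14 + 27.3592 = 41.3592

41.3592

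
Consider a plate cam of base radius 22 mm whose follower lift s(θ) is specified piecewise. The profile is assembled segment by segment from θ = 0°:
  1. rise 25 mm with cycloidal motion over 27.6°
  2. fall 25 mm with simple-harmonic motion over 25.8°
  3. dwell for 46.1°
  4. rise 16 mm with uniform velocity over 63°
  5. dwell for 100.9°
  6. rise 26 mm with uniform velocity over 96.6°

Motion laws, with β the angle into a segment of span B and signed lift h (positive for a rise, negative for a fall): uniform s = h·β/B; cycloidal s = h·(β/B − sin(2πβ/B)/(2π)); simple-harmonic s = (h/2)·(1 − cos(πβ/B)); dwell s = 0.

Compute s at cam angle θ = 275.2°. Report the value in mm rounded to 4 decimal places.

seg 1 [0°–27.6°] cycloidal, h=25: full span → s += 25 → s = 25.0000
seg 2 [27.6°–53.4°] simple-harmonic, h=-25: full span → s += -25 → s = 0.0000
seg 3 [53.4°–99.5°] dwell: s stays 0.0000
seg 4 [99.5°–162.5°] uniform, h=16: full span → s += 16 → s = 16.0000
seg 5 [162.5°–263.4°] dwell: s stays 16.0000
seg 6 [263.4°–360°] uniform, h=26: θ=275.2° here. β=11.8, B=96.6. 26·11.8/96.6 = 3.1760 → s = 19.1760

19.1760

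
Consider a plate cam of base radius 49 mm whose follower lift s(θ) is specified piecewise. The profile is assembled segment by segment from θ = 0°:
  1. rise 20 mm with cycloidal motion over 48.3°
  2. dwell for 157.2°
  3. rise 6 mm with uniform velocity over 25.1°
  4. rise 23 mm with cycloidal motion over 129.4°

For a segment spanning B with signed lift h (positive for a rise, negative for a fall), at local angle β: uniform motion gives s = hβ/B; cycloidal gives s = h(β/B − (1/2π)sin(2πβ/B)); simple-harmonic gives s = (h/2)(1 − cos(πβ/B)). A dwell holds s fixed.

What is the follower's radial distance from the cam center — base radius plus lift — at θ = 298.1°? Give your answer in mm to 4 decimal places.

seg 1 [0°–48.3°] cycloidal, h=20: full span → s += 20 → s = 20.0000
seg 2 [48.3°–205.5°] dwell: s stays 20.0000
seg 3 [205.5°–230.6°] uniform, h=6: full span → s += 6 → s = 26.0000
seg 4 [230.6°–360°] cycloidal, h=23: θ=298.1° here. β=67.5, B=129.4. 23·(0.5216 − sin(2π·0.5216)/(2π)) = 12.4938 → s = 38.4938
radial distance = base radius + s = 49 + 38.4938 = 87.4938

87.4938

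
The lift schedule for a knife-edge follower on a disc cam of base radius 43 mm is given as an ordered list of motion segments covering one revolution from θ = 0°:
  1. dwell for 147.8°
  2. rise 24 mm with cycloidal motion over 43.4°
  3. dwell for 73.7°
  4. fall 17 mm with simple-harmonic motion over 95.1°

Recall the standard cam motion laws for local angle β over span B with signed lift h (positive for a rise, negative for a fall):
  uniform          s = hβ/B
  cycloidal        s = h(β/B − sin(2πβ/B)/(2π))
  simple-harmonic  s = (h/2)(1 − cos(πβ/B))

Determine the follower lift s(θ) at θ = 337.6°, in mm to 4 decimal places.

seg 1 [0°–147.8°] dwell: s stays 0.0000
seg 2 [147.8°–191.2°] cycloidal, h=24: full span → s += 24 → s = 24.0000
seg 3 [191.2°–264.9°] dwell: s stays 24.0000
seg 4 [264.9°–360°] simple-harmonic, h=-17: θ=337.6° here. β=72.7, B=95.1. -17/2·(1 − cos(π·0.7645)) = -14.7771 → s = 9.2229

9.2229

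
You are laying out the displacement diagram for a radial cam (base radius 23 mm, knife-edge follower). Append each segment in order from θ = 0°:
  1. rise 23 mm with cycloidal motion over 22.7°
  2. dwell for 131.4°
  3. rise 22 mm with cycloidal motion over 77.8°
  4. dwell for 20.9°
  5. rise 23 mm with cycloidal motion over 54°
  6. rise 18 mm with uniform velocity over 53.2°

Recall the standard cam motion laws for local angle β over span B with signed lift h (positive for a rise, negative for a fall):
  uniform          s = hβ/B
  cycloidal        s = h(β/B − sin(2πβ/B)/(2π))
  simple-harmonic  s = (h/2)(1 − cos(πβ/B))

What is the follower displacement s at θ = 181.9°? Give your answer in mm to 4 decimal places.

seg 1 [0°–22.7°] cycloidal, h=23: full span → s += 23 → s = 23.0000
seg 2 [22.7°–154.1°] dwell: s stays 23.0000
seg 3 [154.1°–231.9°] cycloidal, h=22: θ=181.9° here. β=27.8, B=77.8. 22·(0.3573 − sin(2π·0.3573)/(2π)) = 5.1262 → s = 28.1262

28.1262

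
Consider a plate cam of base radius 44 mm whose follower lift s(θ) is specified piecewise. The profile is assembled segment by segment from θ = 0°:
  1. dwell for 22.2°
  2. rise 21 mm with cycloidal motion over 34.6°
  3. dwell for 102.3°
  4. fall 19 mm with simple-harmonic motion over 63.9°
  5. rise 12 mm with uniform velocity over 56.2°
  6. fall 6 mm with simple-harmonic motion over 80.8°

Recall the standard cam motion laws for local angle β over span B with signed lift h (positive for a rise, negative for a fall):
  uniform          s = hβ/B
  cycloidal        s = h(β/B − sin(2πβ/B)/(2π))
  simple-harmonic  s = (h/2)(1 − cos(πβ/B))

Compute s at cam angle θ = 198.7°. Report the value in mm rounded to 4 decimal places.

seg 1 [0°–22.2°] dwell: s stays 0.0000
seg 2 [22.2°–56.8°] cycloidal, h=21: full span → s += 21 → s = 21.0000
seg 3 [56.8°–159.1°] dwell: s stays 21.0000
seg 4 [159.1°–223°] simple-harmonic, h=-19: θ=198.7° here. β=39.6, B=63.9. -19/2·(1 − cos(π·0.6197)) = -12.9894 → s = 8.0106

8.0106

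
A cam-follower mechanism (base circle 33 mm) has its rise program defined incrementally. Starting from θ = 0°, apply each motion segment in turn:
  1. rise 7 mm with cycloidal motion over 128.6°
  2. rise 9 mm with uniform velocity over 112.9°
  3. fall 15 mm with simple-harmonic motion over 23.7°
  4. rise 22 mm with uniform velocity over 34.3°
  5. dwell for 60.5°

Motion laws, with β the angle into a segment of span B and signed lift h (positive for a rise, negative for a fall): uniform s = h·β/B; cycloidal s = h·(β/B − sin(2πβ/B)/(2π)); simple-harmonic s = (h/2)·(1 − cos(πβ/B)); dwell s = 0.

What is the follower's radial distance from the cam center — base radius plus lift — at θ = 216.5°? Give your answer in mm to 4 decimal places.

seg 1 [0°–128.6°] cycloidal, h=7: full span → s += 7 → s = 7.0000
seg 2 [128.6°–241.5°] uniform, h=9: θ=216.5° here. β=87.9, B=112.9. 9·87.9/112.9 = 7.0071 → s = 14.0071
radial distance = base radius + s = 33 + 14.0071 = 47.0071

47.0071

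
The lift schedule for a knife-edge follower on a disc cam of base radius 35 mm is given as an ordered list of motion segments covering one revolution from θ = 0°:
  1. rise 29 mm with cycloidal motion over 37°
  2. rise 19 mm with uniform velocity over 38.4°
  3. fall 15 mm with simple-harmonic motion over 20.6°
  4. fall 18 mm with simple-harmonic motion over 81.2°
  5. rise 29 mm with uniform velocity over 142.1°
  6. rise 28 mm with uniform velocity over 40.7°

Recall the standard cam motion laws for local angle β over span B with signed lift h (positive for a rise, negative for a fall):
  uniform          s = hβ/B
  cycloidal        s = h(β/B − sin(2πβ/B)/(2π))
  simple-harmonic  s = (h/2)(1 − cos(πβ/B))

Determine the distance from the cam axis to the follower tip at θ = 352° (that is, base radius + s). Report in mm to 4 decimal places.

seg 1 [0°–37°] cycloidal, h=29: full span → s += 29 → s = 29.0000
seg 2 [37°–75.4°] uniform, h=19: full span → s += 19 → s = 48.0000
seg 3 [75.4°–96°] simple-harmonic, h=-15: full span → s += -15 → s = 33.0000
seg 4 [96°–177.2°] simple-harmonic, h=-18: full span → s += -18 → s = 15.0000
seg 5 [177.2°–319.3°] uniform, h=29: full span → s += 29 → s = 44.0000
seg 6 [319.3°–360°] uniform, h=28: θ=352° here. β=32.7, B=40.7. 28·32.7/40.7 = 22.4963 → s = 66.4963
radial distance = base radius + s = 35 + 66.4963 = 101.4963

101.4963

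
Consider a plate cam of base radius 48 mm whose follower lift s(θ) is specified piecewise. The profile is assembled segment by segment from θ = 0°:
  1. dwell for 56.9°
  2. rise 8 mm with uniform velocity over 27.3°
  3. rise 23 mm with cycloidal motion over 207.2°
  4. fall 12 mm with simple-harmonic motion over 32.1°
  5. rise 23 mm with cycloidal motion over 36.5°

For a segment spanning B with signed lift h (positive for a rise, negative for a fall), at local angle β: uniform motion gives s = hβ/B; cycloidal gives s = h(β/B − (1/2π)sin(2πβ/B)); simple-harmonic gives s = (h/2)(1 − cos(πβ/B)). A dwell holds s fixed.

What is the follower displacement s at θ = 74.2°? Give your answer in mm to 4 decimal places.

seg 1 [0°–56.9°] dwell: s stays 0.0000
seg 2 [56.9°–84.2°] uniform, h=8: θ=74.2° here. β=17.3, B=27.3. 8·17.3/27.3 = 5.0696 → s = 5.0696

5.0696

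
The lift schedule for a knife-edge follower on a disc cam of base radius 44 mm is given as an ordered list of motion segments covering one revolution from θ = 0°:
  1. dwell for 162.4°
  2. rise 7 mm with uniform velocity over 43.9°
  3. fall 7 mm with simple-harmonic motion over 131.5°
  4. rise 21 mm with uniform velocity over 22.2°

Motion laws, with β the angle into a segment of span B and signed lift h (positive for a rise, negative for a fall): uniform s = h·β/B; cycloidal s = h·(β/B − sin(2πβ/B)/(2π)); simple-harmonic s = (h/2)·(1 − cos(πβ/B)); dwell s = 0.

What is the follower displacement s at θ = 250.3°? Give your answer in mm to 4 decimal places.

seg 1 [0°–162.4°] dwell: s stays 0.0000
seg 2 [162.4°–206.3°] uniform, h=7: full span → s += 7 → s = 7.0000
seg 3 [206.3°–337.8°] simple-harmonic, h=-7: θ=250.3° here. β=44, B=131.5. -7/2·(1 − cos(π·0.3346)) = -1.7621 → s = 5.2379

5.2379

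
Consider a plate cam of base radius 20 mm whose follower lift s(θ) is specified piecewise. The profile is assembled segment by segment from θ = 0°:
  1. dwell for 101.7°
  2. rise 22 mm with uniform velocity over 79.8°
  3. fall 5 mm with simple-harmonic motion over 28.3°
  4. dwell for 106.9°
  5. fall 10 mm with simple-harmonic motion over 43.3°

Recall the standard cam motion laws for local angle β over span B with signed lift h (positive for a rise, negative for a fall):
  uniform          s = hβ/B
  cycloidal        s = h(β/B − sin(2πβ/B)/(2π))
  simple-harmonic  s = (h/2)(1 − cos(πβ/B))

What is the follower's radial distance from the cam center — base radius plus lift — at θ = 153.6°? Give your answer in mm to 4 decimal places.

seg 1 [0°–101.7°] dwell: s stays 0.0000
seg 2 [101.7°–181.5°] uniform, h=22: θ=153.6° here. β=51.9, B=79.8. 22·51.9/79.8 = 14.3083 → s = 14.3083
radial distance = base radius + s = 20 + 14.3083 = 34.3083

34.3083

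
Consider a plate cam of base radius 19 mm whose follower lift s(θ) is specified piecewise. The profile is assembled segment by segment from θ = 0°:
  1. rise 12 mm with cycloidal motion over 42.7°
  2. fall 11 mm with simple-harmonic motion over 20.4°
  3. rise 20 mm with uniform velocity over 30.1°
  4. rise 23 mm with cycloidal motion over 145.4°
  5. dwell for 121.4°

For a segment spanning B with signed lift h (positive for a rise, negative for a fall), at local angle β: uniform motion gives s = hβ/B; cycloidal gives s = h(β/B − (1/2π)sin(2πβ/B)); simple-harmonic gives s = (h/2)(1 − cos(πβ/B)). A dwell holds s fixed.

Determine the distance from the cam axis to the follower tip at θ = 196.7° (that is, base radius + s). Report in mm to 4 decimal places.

seg 1 [0°–42.7°] cycloidal, h=12: full span → s += 12 → s = 12.0000
seg 2 [42.7°–63.1°] simple-harmonic, h=-11: full span → s += -11 → s = 1.0000
seg 3 [63.1°–93.2°] uniform, h=20: full span → s += 20 → s = 21.0000
seg 4 [93.2°–238.6°] cycloidal, h=23: θ=196.7° here. β=103.5, B=145.4. 23·(0.7118 − sin(2π·0.7118)/(2π)) = 19.9279 → s = 40.9279
radial distance = base radius + s = 19 + 40.9279 = 59.9279

59.9279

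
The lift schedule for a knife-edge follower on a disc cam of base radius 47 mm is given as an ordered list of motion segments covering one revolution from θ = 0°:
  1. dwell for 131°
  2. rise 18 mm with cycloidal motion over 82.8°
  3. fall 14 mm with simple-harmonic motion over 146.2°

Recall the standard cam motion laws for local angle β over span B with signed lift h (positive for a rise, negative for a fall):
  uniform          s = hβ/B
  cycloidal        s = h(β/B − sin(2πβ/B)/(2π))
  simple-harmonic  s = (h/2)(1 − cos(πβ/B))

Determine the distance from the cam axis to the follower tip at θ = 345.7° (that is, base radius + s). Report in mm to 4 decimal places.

seg 1 [0°–131°] dwell: s stays 0.0000
seg 2 [131°–213.8°] cycloidal, h=18: full span → s += 18 → s = 18.0000
seg 3 [213.8°–360°] simple-harmonic, h=-14: θ=345.7° here. β=131.9, B=146.2. -14/2·(1 − cos(π·0.9022)) = -13.6721 → s = 4.3279
radial distance = base radius + s = 47 + 4.3279 = 51.3279

51.3279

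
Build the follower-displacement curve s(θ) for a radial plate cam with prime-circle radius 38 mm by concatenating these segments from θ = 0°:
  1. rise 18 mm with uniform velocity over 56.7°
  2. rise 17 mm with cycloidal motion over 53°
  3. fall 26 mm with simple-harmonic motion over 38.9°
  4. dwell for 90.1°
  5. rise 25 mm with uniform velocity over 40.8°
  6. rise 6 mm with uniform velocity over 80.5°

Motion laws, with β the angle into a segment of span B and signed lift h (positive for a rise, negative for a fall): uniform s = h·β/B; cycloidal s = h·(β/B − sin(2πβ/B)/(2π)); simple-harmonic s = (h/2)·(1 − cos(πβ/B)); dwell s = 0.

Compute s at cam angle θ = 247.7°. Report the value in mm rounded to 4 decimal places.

seg 1 [0°–56.7°] uniform, h=18: full span → s += 18 → s = 18.0000
seg 2 [56.7°–109.7°] cycloidal, h=17: full span → s += 17 → s = 35.0000
seg 3 [109.7°–148.6°] simple-harmonic, h=-26: full span → s += -26 → s = 9.0000
seg 4 [148.6°–238.7°] dwell: s stays 9.0000
seg 5 [238.7°–279.5°] uniform, h=25: θ=247.7° here. β=9, B=40.8. 25·9/40.8 = 5.5147 → s = 14.5147

14.5147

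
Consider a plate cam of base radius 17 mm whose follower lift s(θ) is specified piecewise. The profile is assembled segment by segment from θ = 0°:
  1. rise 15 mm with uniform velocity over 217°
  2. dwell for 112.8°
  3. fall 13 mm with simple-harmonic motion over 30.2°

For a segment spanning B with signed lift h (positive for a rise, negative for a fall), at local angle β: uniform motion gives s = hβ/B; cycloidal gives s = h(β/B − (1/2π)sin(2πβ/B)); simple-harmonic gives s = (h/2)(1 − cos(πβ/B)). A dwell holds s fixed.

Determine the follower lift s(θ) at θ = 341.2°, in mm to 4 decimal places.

seg 1 [0°–217°] uniform, h=15: full span → s += 15 → s = 15.0000
seg 2 [217°–329.8°] dwell: s stays 15.0000
seg 3 [329.8°–360°] simple-harmonic, h=-13: θ=341.2° here. β=11.4, B=30.2. -13/2·(1 − cos(π·0.3775)) = -4.0595 → s = 10.9405

10.9405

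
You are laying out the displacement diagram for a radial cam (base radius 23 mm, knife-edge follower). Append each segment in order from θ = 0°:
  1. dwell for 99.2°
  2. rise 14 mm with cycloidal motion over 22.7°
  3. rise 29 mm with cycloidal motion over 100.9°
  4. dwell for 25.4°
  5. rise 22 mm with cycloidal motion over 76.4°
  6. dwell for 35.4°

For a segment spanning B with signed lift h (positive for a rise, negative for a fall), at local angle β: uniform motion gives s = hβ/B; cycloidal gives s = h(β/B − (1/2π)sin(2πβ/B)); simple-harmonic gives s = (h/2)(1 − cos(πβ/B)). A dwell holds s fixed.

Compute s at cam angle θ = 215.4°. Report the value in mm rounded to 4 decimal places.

seg 1 [0°–99.2°] dwell: s stays 0.0000
seg 2 [99.2°–121.9°] cycloidal, h=14: full span → s += 14 → s = 14.0000
seg 3 [121.9°–222.8°] cycloidal, h=29: θ=215.4° here. β=93.5, B=100.9. 29·(0.9267 − sin(2π·0.9267)/(2π)) = 28.9255 → s = 42.9255

42.9255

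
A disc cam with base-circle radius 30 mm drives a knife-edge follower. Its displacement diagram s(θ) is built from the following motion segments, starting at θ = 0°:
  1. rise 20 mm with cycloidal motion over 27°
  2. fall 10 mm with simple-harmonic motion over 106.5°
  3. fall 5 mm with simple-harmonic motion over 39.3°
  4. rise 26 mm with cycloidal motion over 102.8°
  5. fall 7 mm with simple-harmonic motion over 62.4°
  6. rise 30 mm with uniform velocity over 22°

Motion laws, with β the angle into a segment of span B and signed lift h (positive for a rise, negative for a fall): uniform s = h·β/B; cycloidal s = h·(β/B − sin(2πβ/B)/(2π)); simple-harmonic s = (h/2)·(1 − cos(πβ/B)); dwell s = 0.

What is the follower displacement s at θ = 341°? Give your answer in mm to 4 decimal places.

seg 1 [0°–27°] cycloidal, h=20: full span → s += 20 → s = 20.0000
seg 2 [27°–133.5°] simple-harmonic, h=-10: full span → s += -10 → s = 10.0000
seg 3 [133.5°–172.8°] simple-harmonic, h=-5: full span → s += -5 → s = 5.0000
seg 4 [172.8°–275.6°] cycloidal, h=26: full span → s += 26 → s = 31.0000
seg 5 [275.6°–338°] simple-harmonic, h=-7: full span → s += -7 → s = 24.0000
seg 6 [338°–360°] uniform, h=30: θ=341° here. β=3, B=22. 30·3/22 = 4.0909 → s = 28.0909

28.0909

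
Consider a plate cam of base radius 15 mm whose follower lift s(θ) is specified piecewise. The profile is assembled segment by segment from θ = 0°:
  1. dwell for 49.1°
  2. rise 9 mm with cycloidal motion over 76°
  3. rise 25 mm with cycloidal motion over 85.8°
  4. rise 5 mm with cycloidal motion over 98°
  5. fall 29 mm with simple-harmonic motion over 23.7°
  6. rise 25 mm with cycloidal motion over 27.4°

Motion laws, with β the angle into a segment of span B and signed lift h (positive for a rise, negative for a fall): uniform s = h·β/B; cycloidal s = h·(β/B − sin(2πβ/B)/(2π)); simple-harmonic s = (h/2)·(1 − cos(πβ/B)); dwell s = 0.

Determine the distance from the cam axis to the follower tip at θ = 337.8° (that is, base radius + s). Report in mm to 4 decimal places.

seg 1 [0°–49.1°] dwell: s stays 0.0000
seg 2 [49.1°–125.1°] cycloidal, h=9: full span → s += 9 → s = 9.0000
seg 3 [125.1°–210.9°] cycloidal, h=25: full span → s += 25 → s = 34.0000
seg 4 [210.9°–308.9°] cycloidal, h=5: full span → s += 5 → s = 39.0000
seg 5 [308.9°–332.6°] simple-harmonic, h=-29: full span → s += -29 → s = 10.0000
seg 6 [332.6°–360°] cycloidal, h=25: θ=337.8° here. β=5.2, B=27.4. 25·(0.1898 − sin(2π·0.1898)/(2π)) = 1.0471 → s = 11.0471
radial distance = base radius + s = 15 + 11.0471 = 26.0471

26.0471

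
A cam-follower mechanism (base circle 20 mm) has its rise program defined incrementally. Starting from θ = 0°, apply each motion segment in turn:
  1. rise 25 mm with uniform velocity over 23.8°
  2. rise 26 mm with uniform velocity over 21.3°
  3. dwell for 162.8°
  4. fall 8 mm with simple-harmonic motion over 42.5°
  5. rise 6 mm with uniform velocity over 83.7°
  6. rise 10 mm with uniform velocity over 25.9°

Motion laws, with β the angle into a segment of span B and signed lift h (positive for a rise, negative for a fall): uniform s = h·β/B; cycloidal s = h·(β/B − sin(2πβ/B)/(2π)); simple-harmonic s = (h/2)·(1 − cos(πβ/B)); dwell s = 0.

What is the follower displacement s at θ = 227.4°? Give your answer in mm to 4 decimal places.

seg 1 [0°–23.8°] uniform, h=25: full span → s += 25 → s = 25.0000
seg 2 [23.8°–45.1°] uniform, h=26: full span → s += 26 → s = 51.0000
seg 3 [45.1°–207.9°] dwell: s stays 51.0000
seg 4 [207.9°–250.4°] simple-harmonic, h=-8: θ=227.4° here. β=19.5, B=42.5. -8/2·(1 − cos(π·0.4588)) = -3.4840 → s = 47.5160

47.5160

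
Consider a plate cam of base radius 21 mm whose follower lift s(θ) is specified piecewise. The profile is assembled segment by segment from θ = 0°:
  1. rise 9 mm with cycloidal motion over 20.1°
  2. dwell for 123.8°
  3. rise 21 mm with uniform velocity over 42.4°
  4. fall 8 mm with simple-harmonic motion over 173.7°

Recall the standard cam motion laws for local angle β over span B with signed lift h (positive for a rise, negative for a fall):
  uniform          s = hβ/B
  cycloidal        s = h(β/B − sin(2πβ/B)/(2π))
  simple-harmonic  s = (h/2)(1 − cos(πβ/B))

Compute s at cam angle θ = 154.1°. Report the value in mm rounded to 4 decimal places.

seg 1 [0°–20.1°] cycloidal, h=9: full span → s += 9 → s = 9.0000
seg 2 [20.1°–143.9°] dwell: s stays 9.0000
seg 3 [143.9°–186.3°] uniform, h=21: θ=154.1° here. β=10.2, B=42.4. 21·10.2/42.4 = 5.0519 → s = 14.0519

14.0519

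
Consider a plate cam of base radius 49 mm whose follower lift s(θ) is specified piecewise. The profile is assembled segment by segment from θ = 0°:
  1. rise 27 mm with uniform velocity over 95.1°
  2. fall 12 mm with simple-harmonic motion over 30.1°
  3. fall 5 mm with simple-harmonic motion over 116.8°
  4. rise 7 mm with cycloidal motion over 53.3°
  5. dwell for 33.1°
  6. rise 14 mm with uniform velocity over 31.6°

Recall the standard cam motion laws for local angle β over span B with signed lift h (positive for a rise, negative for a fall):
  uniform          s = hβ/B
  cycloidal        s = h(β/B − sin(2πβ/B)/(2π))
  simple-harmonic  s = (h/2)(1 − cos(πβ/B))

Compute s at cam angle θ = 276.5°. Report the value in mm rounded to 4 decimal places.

seg 1 [0°–95.1°] uniform, h=27: full span → s += 27 → s = 27.0000
seg 2 [95.1°–125.2°] simple-harmonic, h=-12: full span → s += -12 → s = 15.0000
seg 3 [125.2°–242°] simple-harmonic, h=-5: full span → s += -5 → s = 10.0000
seg 4 [242°–295.3°] cycloidal, h=7: θ=276.5° here. β=34.5, B=53.3. 7·(0.6473 − sin(2π·0.6473)/(2π)) = 5.4209 → s = 15.4209

15.4209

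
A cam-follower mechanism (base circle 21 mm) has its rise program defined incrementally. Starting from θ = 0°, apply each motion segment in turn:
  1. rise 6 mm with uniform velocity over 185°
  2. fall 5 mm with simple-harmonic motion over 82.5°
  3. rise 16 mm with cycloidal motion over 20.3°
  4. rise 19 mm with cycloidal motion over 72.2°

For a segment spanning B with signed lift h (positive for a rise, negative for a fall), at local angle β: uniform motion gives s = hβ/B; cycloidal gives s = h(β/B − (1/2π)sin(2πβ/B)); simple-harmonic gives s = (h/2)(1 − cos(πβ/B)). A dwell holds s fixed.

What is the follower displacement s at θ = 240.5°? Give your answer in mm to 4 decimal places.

seg 1 [0°–185°] uniform, h=6: full span → s += 6 → s = 6.0000
seg 2 [185°–267.5°] simple-harmonic, h=-5: θ=240.5° here. β=55.5, B=82.5. -5/2·(1 − cos(π·0.6727)) = -3.7910 → s = 2.2090

2.2090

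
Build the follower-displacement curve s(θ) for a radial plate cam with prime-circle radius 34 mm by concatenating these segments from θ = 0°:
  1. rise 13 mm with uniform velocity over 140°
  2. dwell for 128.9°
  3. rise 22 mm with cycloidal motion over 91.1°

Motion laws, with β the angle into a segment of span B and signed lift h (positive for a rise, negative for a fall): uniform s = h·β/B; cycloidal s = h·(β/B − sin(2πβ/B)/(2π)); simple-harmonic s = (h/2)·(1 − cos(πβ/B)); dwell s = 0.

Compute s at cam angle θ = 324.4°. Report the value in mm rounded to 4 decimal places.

seg 1 [0°–140°] uniform, h=13: full span → s += 13 → s = 13.0000
seg 2 [140°–268.9°] dwell: s stays 13.0000
seg 3 [268.9°–360°] cycloidal, h=22: θ=324.4° here. β=55.5, B=91.1. 22·(0.6092 − sin(2π·0.6092)/(2π)) = 15.6215 → s = 28.6215

28.6215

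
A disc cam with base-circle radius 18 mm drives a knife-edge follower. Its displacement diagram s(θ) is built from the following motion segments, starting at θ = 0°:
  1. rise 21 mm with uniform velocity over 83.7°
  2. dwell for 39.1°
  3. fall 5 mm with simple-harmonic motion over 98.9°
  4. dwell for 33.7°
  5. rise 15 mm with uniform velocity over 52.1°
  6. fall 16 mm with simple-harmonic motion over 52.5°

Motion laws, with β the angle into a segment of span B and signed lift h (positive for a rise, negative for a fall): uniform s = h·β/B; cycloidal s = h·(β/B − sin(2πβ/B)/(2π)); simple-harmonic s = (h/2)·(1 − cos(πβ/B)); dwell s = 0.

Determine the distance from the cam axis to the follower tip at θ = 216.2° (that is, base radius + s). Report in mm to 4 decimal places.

seg 1 [0°–83.7°] uniform, h=21: full span → s += 21 → s = 21.0000
seg 2 [83.7°–122.8°] dwell: s stays 21.0000
seg 3 [122.8°–221.7°] simple-harmonic, h=-5: θ=216.2° here. β=93.4, B=98.9. -5/2·(1 − cos(π·0.9444)) = -4.9619 → s = 16.0381
radial distance = base radius + s = 18 + 16.0381 = 34.0381

34.0381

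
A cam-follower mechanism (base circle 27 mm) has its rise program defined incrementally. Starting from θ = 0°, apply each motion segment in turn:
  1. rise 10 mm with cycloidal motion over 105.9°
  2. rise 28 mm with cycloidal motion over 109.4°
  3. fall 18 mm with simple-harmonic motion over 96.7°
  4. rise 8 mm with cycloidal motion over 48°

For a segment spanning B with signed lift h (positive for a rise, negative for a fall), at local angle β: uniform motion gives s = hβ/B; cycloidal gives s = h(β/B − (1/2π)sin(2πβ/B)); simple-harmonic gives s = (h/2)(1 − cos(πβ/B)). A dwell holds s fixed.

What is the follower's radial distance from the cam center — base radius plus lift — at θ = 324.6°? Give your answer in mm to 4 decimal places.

seg 1 [0°–105.9°] cycloidal, h=10: full span → s += 10 → s = 10.0000
seg 2 [105.9°–215.3°] cycloidal, h=28: full span → s += 28 → s = 38.0000
seg 3 [215.3°–312°] simple-harmonic, h=-18: full span → s += -18 → s = 20.0000
seg 4 [312°–360°] cycloidal, h=8: θ=324.6° here. β=12.6, B=48. 8·(0.2625 − sin(2π·0.2625)/(2π)) = 0.8307 → s = 20.8307
radial distance = base radius + s = 27 + 20.8307 = 47.8307

47.8307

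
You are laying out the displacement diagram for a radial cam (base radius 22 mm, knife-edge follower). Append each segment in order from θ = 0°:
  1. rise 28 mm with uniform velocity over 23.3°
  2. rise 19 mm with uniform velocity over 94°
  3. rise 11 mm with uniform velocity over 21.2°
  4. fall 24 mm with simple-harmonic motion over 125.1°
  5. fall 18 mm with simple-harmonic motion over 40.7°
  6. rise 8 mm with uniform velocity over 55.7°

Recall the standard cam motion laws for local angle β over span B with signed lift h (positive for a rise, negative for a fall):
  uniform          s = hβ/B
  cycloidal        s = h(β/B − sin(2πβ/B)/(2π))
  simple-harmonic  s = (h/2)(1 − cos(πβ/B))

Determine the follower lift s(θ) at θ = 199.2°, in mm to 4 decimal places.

seg 1 [0°–23.3°] uniform, h=28: full span → s += 28 → s = 28.0000
seg 2 [23.3°–117.3°] uniform, h=19: full span → s += 19 → s = 47.0000
seg 3 [117.3°–138.5°] uniform, h=11: full span → s += 11 → s = 58.0000
seg 4 [138.5°–263.6°] simple-harmonic, h=-24: θ=199.2° here. β=60.7, B=125.1. -24/2·(1 − cos(π·0.4852)) = -11.4427 → s = 46.5573

46.5573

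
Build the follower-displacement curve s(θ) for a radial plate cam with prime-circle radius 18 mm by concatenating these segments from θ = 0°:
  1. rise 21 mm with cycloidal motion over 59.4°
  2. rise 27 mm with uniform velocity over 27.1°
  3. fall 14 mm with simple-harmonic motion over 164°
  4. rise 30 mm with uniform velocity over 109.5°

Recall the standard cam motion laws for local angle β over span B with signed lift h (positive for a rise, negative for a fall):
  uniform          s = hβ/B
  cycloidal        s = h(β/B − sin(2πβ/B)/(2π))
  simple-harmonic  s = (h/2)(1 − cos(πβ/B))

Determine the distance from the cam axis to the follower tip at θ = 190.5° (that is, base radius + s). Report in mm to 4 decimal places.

seg 1 [0°–59.4°] cycloidal, h=21: full span → s += 21 → s = 21.0000
seg 2 [59.4°–86.5°] uniform, h=27: full span → s += 27 → s = 48.0000
seg 3 [86.5°–250.5°] simple-harmonic, h=-14: θ=190.5° here. β=104, B=164. -14/2·(1 − cos(π·0.6341)) = -9.8635 → s = 38.1365
radial distance = base radius + s = 18 + 38.1365 = 56.1365

56.1365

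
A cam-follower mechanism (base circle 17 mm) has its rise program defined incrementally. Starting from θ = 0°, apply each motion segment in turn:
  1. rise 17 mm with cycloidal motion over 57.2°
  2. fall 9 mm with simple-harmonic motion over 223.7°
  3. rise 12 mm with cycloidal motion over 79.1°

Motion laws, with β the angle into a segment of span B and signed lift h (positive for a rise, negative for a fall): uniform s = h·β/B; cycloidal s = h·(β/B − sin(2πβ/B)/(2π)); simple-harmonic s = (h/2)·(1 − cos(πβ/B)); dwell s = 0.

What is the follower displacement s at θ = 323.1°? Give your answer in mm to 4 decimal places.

seg 1 [0°–57.2°] cycloidal, h=17: full span → s += 17 → s = 17.0000
seg 2 [57.2°–280.9°] simple-harmonic, h=-9: full span → s += -9 → s = 8.0000
seg 3 [280.9°–360°] cycloidal, h=12: θ=323.1° here. β=42.2, B=79.1. 12·(0.5335 − sin(2π·0.5335)/(2π)) = 6.8011 → s = 14.8011

14.8011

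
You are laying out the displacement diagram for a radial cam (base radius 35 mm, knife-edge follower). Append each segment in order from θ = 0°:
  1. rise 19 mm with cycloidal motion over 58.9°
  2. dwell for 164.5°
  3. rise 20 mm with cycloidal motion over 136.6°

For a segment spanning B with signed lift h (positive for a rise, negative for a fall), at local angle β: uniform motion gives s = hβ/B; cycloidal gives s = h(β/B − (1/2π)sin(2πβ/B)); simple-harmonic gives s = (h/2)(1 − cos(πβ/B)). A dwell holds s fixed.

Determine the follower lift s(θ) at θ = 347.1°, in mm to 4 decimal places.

seg 1 [0°–58.9°] cycloidal, h=19: full span → s += 19 → s = 19.0000
seg 2 [58.9°–223.4°] dwell: s stays 19.0000
seg 3 [223.4°–360°] cycloidal, h=20: θ=347.1° here. β=123.7, B=136.6. 20·(0.9056 − sin(2π·0.9056)/(2π)) = 19.8911 → s = 38.8911

38.8911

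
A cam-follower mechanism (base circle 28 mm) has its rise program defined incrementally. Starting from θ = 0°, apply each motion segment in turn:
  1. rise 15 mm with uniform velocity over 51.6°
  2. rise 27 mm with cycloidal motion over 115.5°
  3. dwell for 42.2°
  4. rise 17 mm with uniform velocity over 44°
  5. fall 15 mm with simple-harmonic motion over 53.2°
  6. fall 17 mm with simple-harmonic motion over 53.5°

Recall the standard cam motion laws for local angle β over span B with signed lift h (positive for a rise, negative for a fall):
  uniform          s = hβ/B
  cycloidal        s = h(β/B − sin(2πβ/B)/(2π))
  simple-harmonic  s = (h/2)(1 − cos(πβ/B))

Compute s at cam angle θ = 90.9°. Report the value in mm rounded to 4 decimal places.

seg 1 [0°–51.6°] uniform, h=15: full span → s += 15 → s = 15.0000
seg 2 [51.6°–167.1°] cycloidal, h=27: θ=90.9° here. β=39.3, B=115.5. 27·(0.3403 − sin(2π·0.3403)/(2π)) = 5.5625 → s = 20.5625

20.5625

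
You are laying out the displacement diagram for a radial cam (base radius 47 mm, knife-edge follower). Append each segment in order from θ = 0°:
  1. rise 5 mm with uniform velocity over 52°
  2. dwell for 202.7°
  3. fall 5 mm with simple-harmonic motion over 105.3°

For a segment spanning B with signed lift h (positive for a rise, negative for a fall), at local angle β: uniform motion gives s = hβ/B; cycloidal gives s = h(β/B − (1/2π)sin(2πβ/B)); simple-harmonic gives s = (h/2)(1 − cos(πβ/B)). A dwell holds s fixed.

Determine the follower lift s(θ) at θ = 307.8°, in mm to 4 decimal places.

seg 1 [0°–52°] uniform, h=5: full span → s += 5 → s = 5.0000
seg 2 [52°–254.7°] dwell: s stays 5.0000
seg 3 [254.7°–360°] simple-harmonic, h=-5: θ=307.8° here. β=53.1, B=105.3. -5/2·(1 − cos(π·0.5043)) = -2.5336 → s = 2.4664

2.4664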